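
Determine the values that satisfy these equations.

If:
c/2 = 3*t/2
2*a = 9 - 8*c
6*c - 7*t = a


Then:
a = 99/46
c = 27/46
t = 9/46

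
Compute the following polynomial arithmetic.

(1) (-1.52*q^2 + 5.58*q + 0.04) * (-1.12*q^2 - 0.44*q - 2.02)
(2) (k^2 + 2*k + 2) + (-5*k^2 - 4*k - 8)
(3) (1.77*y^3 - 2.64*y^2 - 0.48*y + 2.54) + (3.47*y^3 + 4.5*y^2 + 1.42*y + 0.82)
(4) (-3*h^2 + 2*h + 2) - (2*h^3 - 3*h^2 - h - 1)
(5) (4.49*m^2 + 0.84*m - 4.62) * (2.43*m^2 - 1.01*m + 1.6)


(1) = 1.7024*q^4 - 5.5808*q^3 + 0.5704*q^2 - 11.2892*q - 0.0808
(2) = -4*k^2 - 2*k - 6
(3) = 5.24*y^3 + 1.86*y^2 + 0.94*y + 3.36
(4) = -2*h^3 + 3*h + 3
(5) = 10.9107*m^4 - 2.4937*m^3 - 4.891*m^2 + 6.0102*m - 7.392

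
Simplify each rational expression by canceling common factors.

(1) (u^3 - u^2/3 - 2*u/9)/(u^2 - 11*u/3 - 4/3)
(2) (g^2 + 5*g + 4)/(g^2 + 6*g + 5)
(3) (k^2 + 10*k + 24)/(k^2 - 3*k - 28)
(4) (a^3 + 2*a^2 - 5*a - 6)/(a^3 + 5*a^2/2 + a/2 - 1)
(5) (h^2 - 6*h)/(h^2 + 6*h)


(1) = (3*u^2 - 2*u)/(3*u - 12)
(2) = (g + 4)/(g + 5)
(3) = (k + 6)/(k - 7)
(4) = (2*a^2 + 2*a - 12)/(2*a^2 + 3*a - 2)
(5) = (h - 6)/(h + 6)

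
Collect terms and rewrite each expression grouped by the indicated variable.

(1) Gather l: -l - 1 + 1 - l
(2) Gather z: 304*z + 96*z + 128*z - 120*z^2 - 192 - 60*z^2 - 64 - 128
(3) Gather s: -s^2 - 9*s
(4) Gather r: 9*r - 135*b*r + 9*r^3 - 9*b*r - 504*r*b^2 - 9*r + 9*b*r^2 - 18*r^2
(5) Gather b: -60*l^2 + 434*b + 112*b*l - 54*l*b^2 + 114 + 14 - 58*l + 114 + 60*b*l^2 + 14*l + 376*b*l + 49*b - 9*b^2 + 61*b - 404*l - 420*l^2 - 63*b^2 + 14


(1) = -2*l
(2) = -180*z^2 + 528*z - 384
(3) = -s^2 - 9*s
(4) = 9*r^3 + r^2*(9*b - 18) + r*(-504*b^2 - 144*b)
(5) = b^2*(-54*l - 72) + b*(60*l^2 + 488*l + 544) - 480*l^2 - 448*l + 256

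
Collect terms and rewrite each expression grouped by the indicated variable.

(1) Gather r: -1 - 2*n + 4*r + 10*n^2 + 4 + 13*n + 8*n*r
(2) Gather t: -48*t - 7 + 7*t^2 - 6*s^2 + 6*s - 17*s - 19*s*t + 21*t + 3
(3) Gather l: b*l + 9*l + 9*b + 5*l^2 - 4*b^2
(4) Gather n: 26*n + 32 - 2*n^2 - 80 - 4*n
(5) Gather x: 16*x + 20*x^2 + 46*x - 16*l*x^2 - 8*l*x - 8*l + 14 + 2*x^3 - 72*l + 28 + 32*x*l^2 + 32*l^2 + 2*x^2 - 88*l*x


(1) = 10*n^2 + 11*n + r*(8*n + 4) + 3
(2) = -6*s^2 - 11*s + 7*t^2 + t*(-19*s - 27) - 4
(3) = -4*b^2 + 9*b + 5*l^2 + l*(b + 9)
(4) = -2*n^2 + 22*n - 48
(5) = 32*l^2 - 80*l + 2*x^3 + x^2*(22 - 16*l) + x*(32*l^2 - 96*l + 62) + 42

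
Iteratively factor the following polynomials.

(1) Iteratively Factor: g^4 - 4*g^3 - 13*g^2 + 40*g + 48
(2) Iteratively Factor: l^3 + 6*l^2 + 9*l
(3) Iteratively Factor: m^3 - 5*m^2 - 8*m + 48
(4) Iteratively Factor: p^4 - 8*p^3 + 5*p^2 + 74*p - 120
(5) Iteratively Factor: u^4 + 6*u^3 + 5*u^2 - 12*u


(1) = (g - 4)*(g^3 - 13*g - 12) = (g - 4)*(g + 3)*(g^2 - 3*g - 4) = (g - 4)*(g + 1)*(g + 3)*(g - 4)
(2) = (l + 3)*(l^2 + 3*l) = l*(l + 3)*(l + 3)
(3) = (m - 4)*(m^2 - m - 12) = (m - 4)*(m + 3)*(m - 4)
(4) = (p + 3)*(p^3 - 11*p^2 + 38*p - 40) = (p - 5)*(p + 3)*(p^2 - 6*p + 8) = (p - 5)*(p - 4)*(p + 3)*(p - 2)
(5) = (u + 4)*(u^3 + 2*u^2 - 3*u) = (u + 3)*(u + 4)*(u^2 - u) = (u - 1)*(u + 3)*(u + 4)*(u)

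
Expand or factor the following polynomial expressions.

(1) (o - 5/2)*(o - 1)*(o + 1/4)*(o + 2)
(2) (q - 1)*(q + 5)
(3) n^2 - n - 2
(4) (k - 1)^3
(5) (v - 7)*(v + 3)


(1) = o^4 - 5*o^3/4 - 39*o^2/8 + 31*o/8 + 5/4
(2) = q^2 + 4*q - 5
(3) = (n - 2)*(n + 1)
(4) = k^3 - 3*k^2 + 3*k - 1
(5) = v^2 - 4*v - 21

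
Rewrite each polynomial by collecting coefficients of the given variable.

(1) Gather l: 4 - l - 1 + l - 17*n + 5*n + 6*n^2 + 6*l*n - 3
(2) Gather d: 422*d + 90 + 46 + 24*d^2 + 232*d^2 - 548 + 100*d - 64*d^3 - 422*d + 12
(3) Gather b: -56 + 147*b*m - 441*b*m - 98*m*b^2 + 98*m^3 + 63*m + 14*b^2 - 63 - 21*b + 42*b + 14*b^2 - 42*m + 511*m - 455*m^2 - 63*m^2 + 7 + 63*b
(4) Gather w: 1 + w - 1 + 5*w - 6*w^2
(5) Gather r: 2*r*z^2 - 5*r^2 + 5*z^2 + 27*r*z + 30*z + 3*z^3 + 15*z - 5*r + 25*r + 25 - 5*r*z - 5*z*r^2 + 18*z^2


(1) = 6*l*n + 6*n^2 - 12*n
(2) = -64*d^3 + 256*d^2 + 100*d - 400
(3) = b^2*(28 - 98*m) + b*(84 - 294*m) + 98*m^3 - 518*m^2 + 532*m - 112
(4) = -6*w^2 + 6*w
(5) = r^2*(-5*z - 5) + r*(2*z^2 + 22*z + 20) + 3*z^3 + 23*z^2 + 45*z + 25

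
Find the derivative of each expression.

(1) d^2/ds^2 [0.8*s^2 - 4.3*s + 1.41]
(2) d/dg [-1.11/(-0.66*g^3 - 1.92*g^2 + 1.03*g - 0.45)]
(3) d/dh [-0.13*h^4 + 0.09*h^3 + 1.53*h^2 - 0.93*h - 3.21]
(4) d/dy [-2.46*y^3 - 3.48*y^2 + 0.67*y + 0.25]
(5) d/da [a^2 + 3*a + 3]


(1) = 1.60000000000000
(2) = (-2.1978*g^2 - 4.2624*g + 1.1433)/(0.66*g^3 + 1.92*g^2 - 1.03*g + 0.45)^2
(3) = -0.52*h^3 + 0.27*h^2 + 3.06*h - 0.93
(4) = -7.38*y^2 - 6.96*y + 0.67
(5) = 2*a + 3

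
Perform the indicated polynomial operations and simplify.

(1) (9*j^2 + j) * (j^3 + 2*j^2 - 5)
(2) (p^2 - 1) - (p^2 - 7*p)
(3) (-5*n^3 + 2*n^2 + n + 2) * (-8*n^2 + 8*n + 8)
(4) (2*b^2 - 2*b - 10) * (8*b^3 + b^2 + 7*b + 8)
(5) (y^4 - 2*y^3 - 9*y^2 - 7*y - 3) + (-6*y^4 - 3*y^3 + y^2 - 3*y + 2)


(1) = 9*j^5 + 19*j^4 + 2*j^3 - 45*j^2 - 5*j
(2) = 7*p - 1
(3) = 40*n^5 - 56*n^4 - 32*n^3 + 8*n^2 + 24*n + 16
(4) = 16*b^5 - 14*b^4 - 68*b^3 - 8*b^2 - 86*b - 80
(5) = -5*y^4 - 5*y^3 - 8*y^2 - 10*y - 1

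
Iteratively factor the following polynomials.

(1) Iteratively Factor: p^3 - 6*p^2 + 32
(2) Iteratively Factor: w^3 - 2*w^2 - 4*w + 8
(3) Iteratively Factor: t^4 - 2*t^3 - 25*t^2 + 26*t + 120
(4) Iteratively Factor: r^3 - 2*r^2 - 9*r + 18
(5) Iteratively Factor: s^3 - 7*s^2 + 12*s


(1) = (p - 4)*(p^2 - 2*p - 8) = (p - 4)*(p + 2)*(p - 4)
(2) = (w - 2)*(w^2 - 4) = (w - 2)*(w + 2)*(w - 2)
(3) = (t + 4)*(t^3 - 6*t^2 - t + 30) = (t - 3)*(t + 4)*(t^2 - 3*t - 10) = (t - 5)*(t - 3)*(t + 4)*(t + 2)
(4) = (r - 3)*(r^2 + r - 6) = (r - 3)*(r - 2)*(r + 3)
(5) = (s - 4)*(s^2 - 3*s) = s*(s - 4)*(s - 3)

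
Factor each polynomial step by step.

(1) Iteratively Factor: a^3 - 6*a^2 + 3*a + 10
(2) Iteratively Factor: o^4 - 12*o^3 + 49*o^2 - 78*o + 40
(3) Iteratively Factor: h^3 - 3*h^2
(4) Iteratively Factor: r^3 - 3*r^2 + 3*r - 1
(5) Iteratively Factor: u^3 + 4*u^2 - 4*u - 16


(1) = (a + 1)*(a^2 - 7*a + 10) = (a - 5)*(a + 1)*(a - 2)
(2) = (o - 2)*(o^3 - 10*o^2 + 29*o - 20) = (o - 5)*(o - 2)*(o^2 - 5*o + 4) = (o - 5)*(o - 2)*(o - 1)*(o - 4)
(3) = (h - 3)*(h^2) = h*(h - 3)*(h)
(4) = (r - 1)*(r^2 - 2*r + 1) = (r - 1)^2*(r - 1)
(5) = (u + 4)*(u^2 - 4) = (u + 2)*(u + 4)*(u - 2)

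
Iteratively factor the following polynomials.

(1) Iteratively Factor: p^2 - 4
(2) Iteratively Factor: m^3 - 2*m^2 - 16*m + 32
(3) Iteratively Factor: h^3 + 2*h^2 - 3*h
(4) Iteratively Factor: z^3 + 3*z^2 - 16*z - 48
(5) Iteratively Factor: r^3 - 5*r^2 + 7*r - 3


(1) = (p + 2)*(p - 2)
(2) = (m - 4)*(m^2 + 2*m - 8) = (m - 4)*(m - 2)*(m + 4)
(3) = (h)*(h^2 + 2*h - 3) = h*(h + 3)*(h - 1)
(4) = (z - 4)*(z^2 + 7*z + 12) = (z - 4)*(z + 3)*(z + 4)
(5) = (r - 1)*(r^2 - 4*r + 3) = (r - 1)^2*(r - 3)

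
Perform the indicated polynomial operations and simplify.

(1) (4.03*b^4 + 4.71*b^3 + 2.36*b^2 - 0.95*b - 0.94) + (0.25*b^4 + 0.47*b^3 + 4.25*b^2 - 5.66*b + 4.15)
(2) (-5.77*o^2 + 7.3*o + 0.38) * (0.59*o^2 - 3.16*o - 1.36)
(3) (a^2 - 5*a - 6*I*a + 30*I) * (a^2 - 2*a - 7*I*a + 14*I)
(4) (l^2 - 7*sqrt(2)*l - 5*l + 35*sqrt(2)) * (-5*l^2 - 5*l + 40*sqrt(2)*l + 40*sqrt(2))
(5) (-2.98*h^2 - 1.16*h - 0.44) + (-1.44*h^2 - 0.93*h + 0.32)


(1) = 4.28*b^4 + 5.18*b^3 + 6.61*b^2 - 6.61*b + 3.21
(2) = -3.4043*o^4 + 22.5402*o^3 - 14.9966*o^2 - 11.1288*o - 0.5168
(3) = a^4 - 7*a^3 - 13*I*a^3 - 32*a^2 + 91*I*a^2 + 294*a - 130*I*a - 420
(4) = -5*l^4 + 20*l^3 + 75*sqrt(2)*l^3 - 535*l^2 - 300*sqrt(2)*l^2 - 375*sqrt(2)*l + 2240*l + 2800
(5) = -4.42*h^2 - 2.09*h - 0.12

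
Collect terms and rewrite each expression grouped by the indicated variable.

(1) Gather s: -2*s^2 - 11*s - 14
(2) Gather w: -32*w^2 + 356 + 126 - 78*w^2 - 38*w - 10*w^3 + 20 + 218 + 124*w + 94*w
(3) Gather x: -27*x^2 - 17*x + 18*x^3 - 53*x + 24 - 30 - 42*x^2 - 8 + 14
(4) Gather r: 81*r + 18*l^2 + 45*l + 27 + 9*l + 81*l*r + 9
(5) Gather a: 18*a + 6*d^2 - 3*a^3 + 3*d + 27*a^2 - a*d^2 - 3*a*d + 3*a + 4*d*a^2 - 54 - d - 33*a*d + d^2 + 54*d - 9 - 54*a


(1) = -2*s^2 - 11*s - 14
(2) = -10*w^3 - 110*w^2 + 180*w + 720
(3) = 18*x^3 - 69*x^2 - 70*x
(4) = 18*l^2 + 54*l + r*(81*l + 81) + 36
(5) = -3*a^3 + a^2*(4*d + 27) + a*(-d^2 - 36*d - 33) + 7*d^2 + 56*d - 63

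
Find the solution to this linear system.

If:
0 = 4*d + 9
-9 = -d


Then:
No Solution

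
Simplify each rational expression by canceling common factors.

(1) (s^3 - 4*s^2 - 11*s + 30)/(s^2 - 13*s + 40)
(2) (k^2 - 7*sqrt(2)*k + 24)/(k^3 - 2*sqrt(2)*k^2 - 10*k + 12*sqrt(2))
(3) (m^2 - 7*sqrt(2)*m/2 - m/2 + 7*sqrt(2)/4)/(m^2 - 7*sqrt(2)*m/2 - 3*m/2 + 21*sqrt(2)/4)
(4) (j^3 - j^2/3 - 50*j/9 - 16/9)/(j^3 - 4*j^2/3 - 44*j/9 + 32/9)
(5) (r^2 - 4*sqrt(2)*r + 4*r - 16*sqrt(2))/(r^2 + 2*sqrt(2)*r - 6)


(1) = (s^2 + s - 6)/(s - 8)
(2) = (k - 4*sqrt(2))/(k^2 + sqrt(2)*k - 4)
(3) = (16*m - 8)/(16*m - 24)
(4) = (3*j + 1)/(3*j - 2)
(5) = (r^2 + r*(4 - 4*sqrt(2)) - 16*sqrt(2))/(r^2 + 2*sqrt(2)*r - 6)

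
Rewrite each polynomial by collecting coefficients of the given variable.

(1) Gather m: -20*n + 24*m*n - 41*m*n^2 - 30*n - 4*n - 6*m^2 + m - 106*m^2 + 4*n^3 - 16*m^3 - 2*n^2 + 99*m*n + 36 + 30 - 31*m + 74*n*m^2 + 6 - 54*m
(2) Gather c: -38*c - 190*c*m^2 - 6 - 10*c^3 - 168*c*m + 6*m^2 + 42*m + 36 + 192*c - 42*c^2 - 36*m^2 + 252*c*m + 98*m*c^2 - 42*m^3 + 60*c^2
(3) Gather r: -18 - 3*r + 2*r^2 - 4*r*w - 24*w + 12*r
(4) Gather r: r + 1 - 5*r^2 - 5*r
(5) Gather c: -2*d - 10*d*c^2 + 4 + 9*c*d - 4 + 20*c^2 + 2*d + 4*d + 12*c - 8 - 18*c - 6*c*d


(1) = -16*m^3 + m^2*(74*n - 112) + m*(-41*n^2 + 123*n - 84) + 4*n^3 - 2*n^2 - 54*n + 72
(2) = -10*c^3 + c^2*(98*m + 18) + c*(-190*m^2 + 84*m + 154) - 42*m^3 - 30*m^2 + 42*m + 30
(3) = 2*r^2 + r*(9 - 4*w) - 24*w - 18
(4) = -5*r^2 - 4*r + 1
(5) = c^2*(20 - 10*d) + c*(3*d - 6) + 4*d - 8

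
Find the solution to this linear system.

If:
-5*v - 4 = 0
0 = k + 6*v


Then:
k = 24/5
v = -4/5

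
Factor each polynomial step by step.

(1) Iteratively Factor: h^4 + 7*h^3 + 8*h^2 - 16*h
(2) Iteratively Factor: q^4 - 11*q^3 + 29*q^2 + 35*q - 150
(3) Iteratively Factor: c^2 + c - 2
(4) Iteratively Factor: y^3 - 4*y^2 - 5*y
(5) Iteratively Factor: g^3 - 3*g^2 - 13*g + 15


(1) = (h)*(h^3 + 7*h^2 + 8*h - 16) = h*(h - 1)*(h^2 + 8*h + 16) = h*(h - 1)*(h + 4)*(h + 4)
(2) = (q - 5)*(q^3 - 6*q^2 - q + 30) = (q - 5)*(q - 3)*(q^2 - 3*q - 10) = (q - 5)^2*(q - 3)*(q + 2)
(3) = (c + 2)*(c - 1)
(4) = (y)*(y^2 - 4*y - 5) = y*(y - 5)*(y + 1)
(5) = (g + 3)*(g^2 - 6*g + 5) = (g - 1)*(g + 3)*(g - 5)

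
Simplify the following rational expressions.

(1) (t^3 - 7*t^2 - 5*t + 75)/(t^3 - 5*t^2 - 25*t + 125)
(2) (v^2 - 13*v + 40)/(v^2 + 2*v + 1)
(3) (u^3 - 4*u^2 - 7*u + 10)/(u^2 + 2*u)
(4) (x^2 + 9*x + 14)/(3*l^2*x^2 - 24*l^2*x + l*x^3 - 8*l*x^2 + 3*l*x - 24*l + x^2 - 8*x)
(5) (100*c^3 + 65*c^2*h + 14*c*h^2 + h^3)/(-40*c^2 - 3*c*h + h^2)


(1) = (t + 3)/(t + 5)
(2) = (v^2 - 13*v + 40)/(v^2 + 2*v + 1)
(3) = (u^2 - 6*u + 5)/u
(4) = (x^2 + 9*x + 14)/(3*l^2*x^2 - 24*l^2*x + l*x^3 - 8*l*x^2 + 3*l*x - 24*l + x^2 - 8*x)
(5) = (-20*c^2 - 9*c*h - h^2)/(8*c - h)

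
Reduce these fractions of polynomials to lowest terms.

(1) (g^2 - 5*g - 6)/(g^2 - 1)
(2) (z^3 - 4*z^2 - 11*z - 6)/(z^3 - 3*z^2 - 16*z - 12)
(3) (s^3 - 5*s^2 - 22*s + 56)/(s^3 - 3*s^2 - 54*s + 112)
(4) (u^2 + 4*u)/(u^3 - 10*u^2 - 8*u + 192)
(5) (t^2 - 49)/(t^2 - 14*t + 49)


(1) = (g - 6)/(g - 1)
(2) = (z + 1)/(z + 2)
(3) = (s^2 - 3*s - 28)/(s^2 - s - 56)
(4) = u/(u^2 - 14*u + 48)
(5) = (t + 7)/(t - 7)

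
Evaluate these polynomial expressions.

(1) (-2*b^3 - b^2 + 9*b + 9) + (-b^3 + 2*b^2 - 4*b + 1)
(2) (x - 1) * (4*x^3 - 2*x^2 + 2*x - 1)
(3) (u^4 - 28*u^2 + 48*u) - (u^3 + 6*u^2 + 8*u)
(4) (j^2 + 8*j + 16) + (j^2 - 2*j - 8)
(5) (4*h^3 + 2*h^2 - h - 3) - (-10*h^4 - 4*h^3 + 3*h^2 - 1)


(1) = -3*b^3 + b^2 + 5*b + 10
(2) = 4*x^4 - 6*x^3 + 4*x^2 - 3*x + 1
(3) = u^4 - u^3 - 34*u^2 + 40*u
(4) = 2*j^2 + 6*j + 8
(5) = 10*h^4 + 8*h^3 - h^2 - h - 2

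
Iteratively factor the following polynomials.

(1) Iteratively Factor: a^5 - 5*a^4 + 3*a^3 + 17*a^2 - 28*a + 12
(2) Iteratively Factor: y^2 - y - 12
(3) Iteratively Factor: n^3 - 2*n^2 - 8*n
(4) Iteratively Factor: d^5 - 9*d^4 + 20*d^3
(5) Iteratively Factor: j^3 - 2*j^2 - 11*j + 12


(1) = (a - 1)*(a^4 - 4*a^3 - a^2 + 16*a - 12) = (a - 3)*(a - 1)*(a^3 - a^2 - 4*a + 4) = (a - 3)*(a - 2)*(a - 1)*(a^2 + a - 2) = (a - 3)*(a - 2)*(a - 1)^2*(a + 2)
(2) = (y + 3)*(y - 4)
(3) = (n + 2)*(n^2 - 4*n) = (n - 4)*(n + 2)*(n)
(4) = (d - 4)*(d^4 - 5*d^3) = (d - 5)*(d - 4)*(d^3) = d*(d - 5)*(d - 4)*(d^2) = d^2*(d - 5)*(d - 4)*(d)
(5) = (j - 1)*(j^2 - j - 12) = (j - 4)*(j - 1)*(j + 3)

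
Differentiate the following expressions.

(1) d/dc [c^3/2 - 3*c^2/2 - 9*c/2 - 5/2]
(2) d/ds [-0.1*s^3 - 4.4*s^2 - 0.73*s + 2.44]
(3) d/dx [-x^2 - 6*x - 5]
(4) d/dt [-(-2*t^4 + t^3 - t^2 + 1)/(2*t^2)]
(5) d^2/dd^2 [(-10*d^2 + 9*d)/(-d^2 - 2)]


(1) = 3*c^2/2 - 3*c - 9/2
(2) = -0.3*s^2 - 8.8*s - 0.73
(3) = -2*x - 6
(4) = 2*t - 1/2 + t^(-3)
(5) = 2*(-9*d^3 - 60*d^2 + 54*d + 40)/(d^6 + 6*d^4 + 12*d^2 + 8)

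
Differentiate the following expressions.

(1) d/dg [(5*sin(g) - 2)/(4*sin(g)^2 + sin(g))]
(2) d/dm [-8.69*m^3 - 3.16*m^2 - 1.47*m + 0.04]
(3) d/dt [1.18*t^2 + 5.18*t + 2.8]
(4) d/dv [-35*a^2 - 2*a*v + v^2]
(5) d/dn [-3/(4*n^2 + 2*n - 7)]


(1) = 2*(-10*cos(g) + 8/tan(g) + cos(g)/sin(g)^2)/(4*sin(g) + 1)^2
(2) = -26.07*m^2 - 6.32*m - 1.47
(3) = 2.36*t + 5.18
(4) = -2*a + 2*v
(5) = 6*(4*n + 1)/(4*n^2 + 2*n - 7)^2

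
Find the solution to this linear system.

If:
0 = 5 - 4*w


Then:
w = 5/4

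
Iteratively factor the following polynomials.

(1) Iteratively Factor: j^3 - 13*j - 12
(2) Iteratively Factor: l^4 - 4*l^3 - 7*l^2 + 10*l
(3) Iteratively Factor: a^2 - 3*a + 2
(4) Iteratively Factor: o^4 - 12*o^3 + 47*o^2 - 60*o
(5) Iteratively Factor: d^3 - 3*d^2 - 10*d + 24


(1) = (j + 3)*(j^2 - 3*j - 4) = (j - 4)*(j + 3)*(j + 1)
(2) = (l - 5)*(l^3 + l^2 - 2*l) = (l - 5)*(l + 2)*(l^2 - l) = l*(l - 5)*(l + 2)*(l - 1)
(3) = (a - 1)*(a - 2)
(4) = (o - 4)*(o^3 - 8*o^2 + 15*o) = (o - 4)*(o - 3)*(o^2 - 5*o) = o*(o - 4)*(o - 3)*(o - 5)
(5) = (d + 3)*(d^2 - 6*d + 8) = (d - 4)*(d + 3)*(d - 2)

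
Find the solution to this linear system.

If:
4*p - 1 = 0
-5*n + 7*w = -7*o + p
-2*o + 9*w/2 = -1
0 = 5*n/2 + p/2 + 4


Then:
n = -33/20
o = -58/91
p = 1/4
w = -46/91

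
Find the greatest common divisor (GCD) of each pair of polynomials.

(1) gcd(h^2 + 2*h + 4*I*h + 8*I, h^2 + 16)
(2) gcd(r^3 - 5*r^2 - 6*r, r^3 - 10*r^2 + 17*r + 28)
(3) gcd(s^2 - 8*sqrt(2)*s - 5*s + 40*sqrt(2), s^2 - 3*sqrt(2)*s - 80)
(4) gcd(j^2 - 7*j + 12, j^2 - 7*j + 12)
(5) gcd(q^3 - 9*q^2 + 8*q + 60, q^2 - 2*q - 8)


(1) = gcd((h + 2)*(h + 4*I), (h - 4*I)*(h + 4*I)) = h + 4*I
(2) = gcd(r*(r - 6)*(r + 1), (r - 7)*(r - 4)*(r + 1)) = r + 1
(3) = gcd((s - 5)*(s - 8*sqrt(2)), (s - 8*sqrt(2))*(s + 5*sqrt(2))) = s - 8*sqrt(2)
(4) = gcd((j - 4)*(j - 3), (j - 4)*(j - 3)) = j^2 - 7*j + 12
(5) = q + 2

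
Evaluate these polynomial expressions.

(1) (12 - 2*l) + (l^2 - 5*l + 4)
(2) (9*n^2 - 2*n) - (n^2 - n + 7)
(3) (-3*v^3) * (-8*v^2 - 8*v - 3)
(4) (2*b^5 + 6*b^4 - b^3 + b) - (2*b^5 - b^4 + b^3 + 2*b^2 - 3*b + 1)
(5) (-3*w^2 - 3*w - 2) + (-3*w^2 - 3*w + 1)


(1) = l^2 - 7*l + 16
(2) = 8*n^2 - n - 7
(3) = 24*v^5 + 24*v^4 + 9*v^3
(4) = 7*b^4 - 2*b^3 - 2*b^2 + 4*b - 1
(5) = -6*w^2 - 6*w - 1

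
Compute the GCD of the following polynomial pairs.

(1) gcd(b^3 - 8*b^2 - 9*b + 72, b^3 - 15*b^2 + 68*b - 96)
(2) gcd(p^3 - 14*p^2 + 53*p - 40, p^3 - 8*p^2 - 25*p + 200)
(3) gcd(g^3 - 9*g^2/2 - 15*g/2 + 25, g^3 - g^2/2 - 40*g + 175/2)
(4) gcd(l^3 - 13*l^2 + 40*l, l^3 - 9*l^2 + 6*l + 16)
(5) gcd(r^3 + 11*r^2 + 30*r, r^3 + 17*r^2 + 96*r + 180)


(1) = gcd((b - 8)*(b - 3)*(b + 3), (b - 8)*(b - 4)*(b - 3)) = b^2 - 11*b + 24
(2) = gcd((p - 8)*(p - 5)*(p - 1), (p - 8)*(p - 5)*(p + 5)) = p^2 - 13*p + 40
(3) = gcd((g - 5)*(g - 2)*(g + 5/2), (g - 5)*(g - 5/2)*(g + 7)) = g - 5
(4) = gcd(l*(l - 8)*(l - 5), (l - 8)*(l - 2)*(l + 1)) = l - 8
(5) = gcd(r*(r + 5)*(r + 6), (r + 5)*(r + 6)^2) = r^2 + 11*r + 30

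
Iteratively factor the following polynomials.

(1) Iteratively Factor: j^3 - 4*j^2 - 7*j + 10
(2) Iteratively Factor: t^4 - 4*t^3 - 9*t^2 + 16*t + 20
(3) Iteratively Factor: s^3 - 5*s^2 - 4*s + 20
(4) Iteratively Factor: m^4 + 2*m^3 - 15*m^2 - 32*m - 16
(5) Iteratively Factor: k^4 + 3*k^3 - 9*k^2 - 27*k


(1) = (j - 5)*(j^2 + j - 2) = (j - 5)*(j - 1)*(j + 2)
(2) = (t - 2)*(t^3 - 2*t^2 - 13*t - 10) = (t - 2)*(t + 1)*(t^2 - 3*t - 10) = (t - 2)*(t + 1)*(t + 2)*(t - 5)
(3) = (s - 5)*(s^2 - 4) = (s - 5)*(s + 2)*(s - 2)
(4) = (m + 1)*(m^3 + m^2 - 16*m - 16) = (m + 1)^2*(m^2 - 16) = (m - 4)*(m + 1)^2*(m + 4)
(5) = (k)*(k^3 + 3*k^2 - 9*k - 27) = k*(k - 3)*(k^2 + 6*k + 9) = k*(k - 3)*(k + 3)*(k + 3)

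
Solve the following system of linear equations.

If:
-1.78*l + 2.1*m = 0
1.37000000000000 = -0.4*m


Then:
l = -4.04
m = -3.42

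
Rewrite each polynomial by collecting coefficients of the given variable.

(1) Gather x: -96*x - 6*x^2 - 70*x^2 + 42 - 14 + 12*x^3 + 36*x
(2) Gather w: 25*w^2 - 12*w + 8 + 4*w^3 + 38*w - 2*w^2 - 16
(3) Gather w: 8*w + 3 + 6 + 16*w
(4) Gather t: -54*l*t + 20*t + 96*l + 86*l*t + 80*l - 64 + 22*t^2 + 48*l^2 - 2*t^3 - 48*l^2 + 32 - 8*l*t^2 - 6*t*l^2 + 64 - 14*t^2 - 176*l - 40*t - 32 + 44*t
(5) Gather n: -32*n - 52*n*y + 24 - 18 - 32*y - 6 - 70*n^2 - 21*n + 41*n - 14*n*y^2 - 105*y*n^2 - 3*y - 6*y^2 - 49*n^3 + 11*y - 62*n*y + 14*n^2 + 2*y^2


(1) = 12*x^3 - 76*x^2 - 60*x + 28
(2) = 4*w^3 + 23*w^2 + 26*w - 8
(3) = 24*w + 9
(4) = -2*t^3 + t^2*(8 - 8*l) + t*(-6*l^2 + 32*l + 24)
(5) = -49*n^3 + n^2*(-105*y - 56) + n*(-14*y^2 - 114*y - 12) - 4*y^2 - 24*y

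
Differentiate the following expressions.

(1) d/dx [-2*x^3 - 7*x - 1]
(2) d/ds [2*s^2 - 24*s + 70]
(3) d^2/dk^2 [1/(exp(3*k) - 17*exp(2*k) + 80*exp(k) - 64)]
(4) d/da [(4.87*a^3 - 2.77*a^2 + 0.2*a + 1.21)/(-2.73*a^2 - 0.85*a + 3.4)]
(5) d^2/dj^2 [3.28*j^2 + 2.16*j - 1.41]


(1) = -6*x^2 - 7
(2) = 4*s - 24
(3) = (9*exp(3*k) - 43*exp(2*k) + 52*exp(k) + 80)*exp(k)/(exp(7*k) - 35*exp(6*k) + 483*exp(5*k) - 3297*exp(4*k) + 11424*exp(3*k) - 18816*exp(2*k) + 14336*exp(k) - 4096)
(4) = (-13.2951*a^4 - 8.279*a^3 + 52.5745*a^2 - 12.2294*a + 1.7085)/(7.4529*a^4 + 4.641*a^3 - 17.8415*a^2 - 5.78*a + 11.56)
(5) = 6.56000000000000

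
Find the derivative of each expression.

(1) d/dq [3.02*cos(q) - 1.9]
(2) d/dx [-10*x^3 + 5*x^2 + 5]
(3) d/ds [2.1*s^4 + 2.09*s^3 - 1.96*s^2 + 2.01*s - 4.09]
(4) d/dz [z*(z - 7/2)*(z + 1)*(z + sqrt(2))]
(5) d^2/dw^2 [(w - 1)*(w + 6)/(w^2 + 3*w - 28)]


(1) = -3.02*sin(q)
(2) = 10*x*(1 - 3*x)
(3) = 8.4*s^3 + 6.27*s^2 - 3.92*s + 2.01
(4) = 4*z^3 - 15*z^2/2 + 3*sqrt(2)*z^2 - 5*sqrt(2)*z - 7*z - 7*sqrt(2)/2
(5) = 4*(w^3 + 33*w^2 + 183*w + 491)/(w^6 + 9*w^5 - 57*w^4 - 477*w^3 + 1596*w^2 + 7056*w - 21952)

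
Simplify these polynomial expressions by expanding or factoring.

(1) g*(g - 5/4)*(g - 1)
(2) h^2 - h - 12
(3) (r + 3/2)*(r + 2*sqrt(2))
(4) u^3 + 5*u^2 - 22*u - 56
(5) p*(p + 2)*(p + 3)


(1) = g^3 - 9*g^2/4 + 5*g/4
(2) = (h - 4)*(h + 3)
(3) = r^2 + 3*r/2 + 2*sqrt(2)*r + 3*sqrt(2)
(4) = (u - 4)*(u + 2)*(u + 7)
(5) = p^3 + 5*p^2 + 6*p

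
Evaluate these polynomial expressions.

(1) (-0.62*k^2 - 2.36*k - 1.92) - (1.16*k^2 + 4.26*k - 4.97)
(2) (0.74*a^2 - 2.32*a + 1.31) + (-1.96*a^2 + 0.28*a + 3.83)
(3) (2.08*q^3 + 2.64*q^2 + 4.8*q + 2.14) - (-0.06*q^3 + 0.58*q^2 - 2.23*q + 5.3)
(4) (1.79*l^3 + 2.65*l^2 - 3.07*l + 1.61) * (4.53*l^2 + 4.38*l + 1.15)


(1) = -1.78*k^2 - 6.62*k + 3.05
(2) = -1.22*a^2 - 2.04*a + 5.14
(3) = 2.14*q^3 + 2.06*q^2 + 7.03*q - 3.16
(4) = 8.1087*l^5 + 19.8447*l^4 - 0.2416*l^3 - 3.1058*l^2 + 3.5213*l + 1.8515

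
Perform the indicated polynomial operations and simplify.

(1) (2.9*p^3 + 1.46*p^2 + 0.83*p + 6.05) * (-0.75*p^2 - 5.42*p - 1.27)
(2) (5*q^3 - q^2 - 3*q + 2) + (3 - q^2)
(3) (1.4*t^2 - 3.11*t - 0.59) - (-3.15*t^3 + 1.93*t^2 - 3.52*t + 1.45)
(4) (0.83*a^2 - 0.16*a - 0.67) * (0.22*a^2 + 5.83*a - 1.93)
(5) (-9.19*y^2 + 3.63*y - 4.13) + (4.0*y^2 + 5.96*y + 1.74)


(1) = -2.175*p^5 - 16.813*p^4 - 12.2187*p^3 - 10.8903*p^2 - 33.8451*p - 7.6835
(2) = 5*q^3 - 2*q^2 - 3*q + 5
(3) = 3.15*t^3 - 0.53*t^2 + 0.41*t - 2.04
(4) = 0.1826*a^4 + 4.8037*a^3 - 2.6821*a^2 - 3.5973*a + 1.2931
(5) = -5.19*y^2 + 9.59*y - 2.39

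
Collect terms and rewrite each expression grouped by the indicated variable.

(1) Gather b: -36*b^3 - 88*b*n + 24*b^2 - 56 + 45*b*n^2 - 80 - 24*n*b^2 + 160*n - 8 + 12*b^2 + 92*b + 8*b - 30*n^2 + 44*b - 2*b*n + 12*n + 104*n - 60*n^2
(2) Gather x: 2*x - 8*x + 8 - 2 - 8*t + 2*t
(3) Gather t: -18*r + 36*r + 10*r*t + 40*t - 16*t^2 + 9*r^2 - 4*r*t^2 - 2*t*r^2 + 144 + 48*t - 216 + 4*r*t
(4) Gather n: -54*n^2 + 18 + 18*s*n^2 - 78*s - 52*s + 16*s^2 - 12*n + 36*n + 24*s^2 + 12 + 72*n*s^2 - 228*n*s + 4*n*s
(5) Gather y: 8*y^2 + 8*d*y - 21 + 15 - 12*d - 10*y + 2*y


(1) = -36*b^3 + b^2*(36 - 24*n) + b*(45*n^2 - 90*n + 144) - 90*n^2 + 276*n - 144
(2) = -6*t - 6*x + 6
(3) = 9*r^2 + 18*r + t^2*(-4*r - 16) + t*(-2*r^2 + 14*r + 88) - 72
(4) = n^2*(18*s - 54) + n*(72*s^2 - 224*s + 24) + 40*s^2 - 130*s + 30
(5) = -12*d + 8*y^2 + y*(8*d - 8) - 6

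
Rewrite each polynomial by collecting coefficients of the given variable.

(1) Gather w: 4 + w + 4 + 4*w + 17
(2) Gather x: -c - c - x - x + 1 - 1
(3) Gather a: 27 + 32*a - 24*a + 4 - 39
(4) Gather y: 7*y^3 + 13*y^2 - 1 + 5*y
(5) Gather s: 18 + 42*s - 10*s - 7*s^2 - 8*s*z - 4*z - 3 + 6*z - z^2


(1) = 5*w + 25
(2) = -2*c - 2*x
(3) = 8*a - 8
(4) = 7*y^3 + 13*y^2 + 5*y - 1
(5) = -7*s^2 + s*(32 - 8*z) - z^2 + 2*z + 15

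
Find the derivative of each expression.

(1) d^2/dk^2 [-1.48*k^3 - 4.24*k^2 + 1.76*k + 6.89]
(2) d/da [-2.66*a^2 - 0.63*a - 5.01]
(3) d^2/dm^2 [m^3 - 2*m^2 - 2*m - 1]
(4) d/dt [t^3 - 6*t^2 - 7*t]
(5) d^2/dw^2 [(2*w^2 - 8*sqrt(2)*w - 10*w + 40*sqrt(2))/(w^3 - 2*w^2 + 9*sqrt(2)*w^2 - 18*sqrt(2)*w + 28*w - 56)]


(1) = -8.88*k - 8.48
(2) = -5.32*a - 0.63
(3) = 6*m - 4
(4) = 3*t^2 - 12*t - 7
(5) = 4*(w^6 - 12*sqrt(2)*w^5 - 15*w^5 - 270*w^4 + 63*sqrt(2)*w^4 - 1070*sqrt(2)*w^3 + 3106*w^3 - 8496*w^2 + 11808*sqrt(2)*w^2 - 25656*sqrt(2)*w + 24144*w - 16800 + 25168*sqrt(2))/(w^9 - 6*w^8 + 27*sqrt(2)*w^8 - 162*sqrt(2)*w^7 + 582*w^7 - 3428*w^6 + 3294*sqrt(2)*w^6 - 18036*sqrt(2)*w^5 + 22800*w^5 - 100320*w^4 + 56808*sqrt(2)*w^4 - 150768*sqrt(2)*w^3 + 213472*w^3 - 259392*w^2 + 254016*sqrt(2)*w^2 - 169344*sqrt(2)*w + 263424*w - 175616)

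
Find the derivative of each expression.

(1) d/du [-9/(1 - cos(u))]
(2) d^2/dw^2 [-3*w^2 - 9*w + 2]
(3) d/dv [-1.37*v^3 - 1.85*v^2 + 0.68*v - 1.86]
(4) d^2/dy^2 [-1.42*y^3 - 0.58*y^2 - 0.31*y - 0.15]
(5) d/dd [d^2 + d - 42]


(1) = 9*sin(u)/(cos(u) - 1)^2
(2) = -6
(3) = -4.11*v^2 - 3.7*v + 0.68
(4) = -8.52*y - 1.16
(5) = 2*d + 1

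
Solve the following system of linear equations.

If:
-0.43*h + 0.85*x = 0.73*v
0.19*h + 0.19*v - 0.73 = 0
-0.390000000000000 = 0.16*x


Then:
h = 16.26
v = -12.41
x = -2.44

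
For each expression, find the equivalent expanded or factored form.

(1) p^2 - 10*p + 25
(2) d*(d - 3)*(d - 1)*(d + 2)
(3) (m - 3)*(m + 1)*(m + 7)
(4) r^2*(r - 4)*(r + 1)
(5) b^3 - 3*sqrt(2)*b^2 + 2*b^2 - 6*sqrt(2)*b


(1) = (p - 5)^2
(2) = d^4 - 2*d^3 - 5*d^2 + 6*d
(3) = m^3 + 5*m^2 - 17*m - 21
(4) = r^4 - 3*r^3 - 4*r^2
(5) = b*(b + 2)*(b - 3*sqrt(2))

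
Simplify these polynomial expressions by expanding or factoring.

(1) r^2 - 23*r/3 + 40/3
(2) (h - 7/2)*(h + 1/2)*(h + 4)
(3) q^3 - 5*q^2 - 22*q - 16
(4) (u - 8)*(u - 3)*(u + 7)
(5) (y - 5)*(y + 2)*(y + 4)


(1) = (r - 5)*(r - 8/3)
(2) = h^3 + h^2 - 55*h/4 - 7
(3) = (q - 8)*(q + 1)*(q + 2)
(4) = u^3 - 4*u^2 - 53*u + 168
(5) = y^3 + y^2 - 22*y - 40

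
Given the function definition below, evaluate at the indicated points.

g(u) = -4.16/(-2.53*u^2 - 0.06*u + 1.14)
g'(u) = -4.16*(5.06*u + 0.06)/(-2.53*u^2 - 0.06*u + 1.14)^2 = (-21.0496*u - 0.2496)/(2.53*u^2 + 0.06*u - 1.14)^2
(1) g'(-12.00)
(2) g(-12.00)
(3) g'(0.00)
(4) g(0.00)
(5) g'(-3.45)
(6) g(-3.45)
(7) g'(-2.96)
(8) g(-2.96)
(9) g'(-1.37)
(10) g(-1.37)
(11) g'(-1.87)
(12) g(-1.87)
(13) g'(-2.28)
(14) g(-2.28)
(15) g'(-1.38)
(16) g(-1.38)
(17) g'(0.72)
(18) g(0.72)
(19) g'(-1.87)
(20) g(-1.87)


(1) = 0.00
(2) = 0.01
(3) = -0.19
(4) = -3.65
(5) = 0.09
(6) = 0.14
(7) = 0.14
(8) = 0.20
(9) = 2.30
(10) = 1.18
(11) = 0.68
(12) = 0.55
(13) = 0.34
(14) = 0.35
(15) = 2.23
(16) = 1.16
(17) = -334.04
(18) = 19.37
(19) = 0.68
(20) = 0.55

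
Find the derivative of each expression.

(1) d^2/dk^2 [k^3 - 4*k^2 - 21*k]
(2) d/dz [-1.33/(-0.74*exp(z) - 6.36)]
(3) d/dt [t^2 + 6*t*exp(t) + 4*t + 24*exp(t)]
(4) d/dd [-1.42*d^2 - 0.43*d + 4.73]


(1) = 6*k - 8
(2) = -0.9842*exp(z)/(0.74*exp(z) + 6.36)^2
(3) = 6*t*exp(t) + 2*t + 30*exp(t) + 4
(4) = -2.84*d - 0.43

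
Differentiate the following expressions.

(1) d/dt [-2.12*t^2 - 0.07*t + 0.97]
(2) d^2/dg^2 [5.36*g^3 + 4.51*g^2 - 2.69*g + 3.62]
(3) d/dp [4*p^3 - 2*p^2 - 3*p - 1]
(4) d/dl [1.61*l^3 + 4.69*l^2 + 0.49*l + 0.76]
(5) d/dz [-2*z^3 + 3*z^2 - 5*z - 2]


(1) = -4.24*t - 0.07
(2) = 32.16*g + 9.02
(3) = 12*p^2 - 4*p - 3
(4) = 4.83*l^2 + 9.38*l + 0.49
(5) = -6*z^2 + 6*z - 5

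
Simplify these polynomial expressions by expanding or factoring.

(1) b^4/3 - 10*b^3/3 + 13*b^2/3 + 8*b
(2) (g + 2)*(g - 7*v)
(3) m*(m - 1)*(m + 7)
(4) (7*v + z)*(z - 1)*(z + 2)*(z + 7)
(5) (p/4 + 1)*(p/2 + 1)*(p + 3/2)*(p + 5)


(1) = b*(b/3 + 1/3)*(b - 8)*(b - 3)
(2) = g^2 - 7*g*v + 2*g - 14*v
(3) = m^3 + 6*m^2 - 7*m
(4) = 7*v*z^3 + 56*v*z^2 + 35*v*z - 98*v + z^4 + 8*z^3 + 5*z^2 - 14*z
(5) = p^4/8 + 25*p^3/16 + 109*p^2/16 + 97*p/8 + 15/2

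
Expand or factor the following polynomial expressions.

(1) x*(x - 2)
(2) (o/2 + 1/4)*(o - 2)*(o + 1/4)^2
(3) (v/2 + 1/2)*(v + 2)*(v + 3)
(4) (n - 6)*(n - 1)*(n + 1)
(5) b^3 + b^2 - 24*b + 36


(1) = x^2 - 2*x
(2) = o^4/2 - o^3/2 - 27*o^2/32 - 19*o/64 - 1/32
(3) = v^3/2 + 3*v^2 + 11*v/2 + 3
(4) = n^3 - 6*n^2 - n + 6
(5) = (b - 3)*(b - 2)*(b + 6)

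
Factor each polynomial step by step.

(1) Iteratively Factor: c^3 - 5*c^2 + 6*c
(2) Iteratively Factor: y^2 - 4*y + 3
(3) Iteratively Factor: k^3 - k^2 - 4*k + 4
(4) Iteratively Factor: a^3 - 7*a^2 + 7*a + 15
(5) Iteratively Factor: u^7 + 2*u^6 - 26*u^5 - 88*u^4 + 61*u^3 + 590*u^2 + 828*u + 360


(1) = (c)*(c^2 - 5*c + 6) = c*(c - 3)*(c - 2)
(2) = (y - 1)*(y - 3)
(3) = (k - 2)*(k^2 + k - 2) = (k - 2)*(k + 2)*(k - 1)
(4) = (a - 3)*(a^2 - 4*a - 5) = (a - 5)*(a - 3)*(a + 1)
(5) = (u - 5)*(u^6 + 7*u^5 + 9*u^4 - 43*u^3 - 154*u^2 - 180*u - 72) = (u - 5)*(u + 2)*(u^5 + 5*u^4 - u^3 - 41*u^2 - 72*u - 36) = (u - 5)*(u + 2)^2*(u^4 + 3*u^3 - 7*u^2 - 27*u - 18) = (u - 5)*(u + 2)^3*(u^3 + u^2 - 9*u - 9) = (u - 5)*(u - 3)*(u + 2)^3*(u^2 + 4*u + 3) = (u - 5)*(u - 3)*(u + 1)*(u + 2)^3*(u + 3)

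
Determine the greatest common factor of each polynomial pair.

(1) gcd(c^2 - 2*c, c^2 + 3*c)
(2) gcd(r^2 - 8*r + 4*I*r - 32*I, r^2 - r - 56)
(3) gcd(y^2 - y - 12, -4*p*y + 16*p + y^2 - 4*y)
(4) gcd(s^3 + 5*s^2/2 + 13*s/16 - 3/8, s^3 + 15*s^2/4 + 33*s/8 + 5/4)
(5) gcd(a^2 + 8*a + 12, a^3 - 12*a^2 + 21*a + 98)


(1) = gcd(c*(c - 2), c*(c + 3)) = c
(2) = r - 8
(3) = gcd((y - 4)*(y + 3), (-4*p + y)*(y - 4)) = y - 4
(4) = s + 2
(5) = gcd((a + 2)*(a + 6), (a - 7)^2*(a + 2)) = a + 2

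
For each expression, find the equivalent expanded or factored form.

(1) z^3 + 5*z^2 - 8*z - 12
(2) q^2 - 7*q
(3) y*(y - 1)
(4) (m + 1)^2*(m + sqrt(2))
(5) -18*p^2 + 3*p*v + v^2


(1) = (z - 2)*(z + 1)*(z + 6)
(2) = q*(q - 7)
(3) = y^2 - y
(4) = m^3 + sqrt(2)*m^2 + 2*m^2 + m + 2*sqrt(2)*m + sqrt(2)
(5) = (-3*p + v)*(6*p + v)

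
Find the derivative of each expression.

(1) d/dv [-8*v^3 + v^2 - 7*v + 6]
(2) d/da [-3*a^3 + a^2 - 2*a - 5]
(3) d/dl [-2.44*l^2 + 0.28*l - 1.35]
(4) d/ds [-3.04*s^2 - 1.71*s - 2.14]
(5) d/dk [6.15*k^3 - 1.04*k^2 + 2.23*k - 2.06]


(1) = -24*v^2 + 2*v - 7
(2) = -9*a^2 + 2*a - 2
(3) = 0.28 - 4.88*l
(4) = -6.08*s - 1.71
(5) = 18.45*k^2 - 2.08*k + 2.23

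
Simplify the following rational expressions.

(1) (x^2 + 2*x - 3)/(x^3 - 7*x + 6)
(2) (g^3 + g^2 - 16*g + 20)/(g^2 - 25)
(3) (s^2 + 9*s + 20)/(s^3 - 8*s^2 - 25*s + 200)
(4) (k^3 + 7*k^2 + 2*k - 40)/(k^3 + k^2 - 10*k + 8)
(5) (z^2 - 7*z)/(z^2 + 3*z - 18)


(1) = 1/(x - 2)
(2) = (g^2 - 4*g + 4)/(g - 5)
(3) = (s + 4)/(s^2 - 13*s + 40)
(4) = (k + 5)/(k - 1)
(5) = (z^2 - 7*z)/(z^2 + 3*z - 18)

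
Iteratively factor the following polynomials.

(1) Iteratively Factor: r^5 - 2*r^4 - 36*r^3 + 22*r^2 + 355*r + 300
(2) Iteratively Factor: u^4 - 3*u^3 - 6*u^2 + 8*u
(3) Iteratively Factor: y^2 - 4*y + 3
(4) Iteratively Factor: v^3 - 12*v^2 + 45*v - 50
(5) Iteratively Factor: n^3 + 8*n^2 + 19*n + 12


(1) = (r - 5)*(r^4 + 3*r^3 - 21*r^2 - 83*r - 60) = (r - 5)*(r + 3)*(r^3 - 21*r - 20) = (r - 5)^2*(r + 3)*(r^2 + 5*r + 4) = (r - 5)^2*(r + 3)*(r + 4)*(r + 1)
(2) = (u)*(u^3 - 3*u^2 - 6*u + 8) = u*(u + 2)*(u^2 - 5*u + 4) = u*(u - 4)*(u + 2)*(u - 1)
(3) = (y - 1)*(y - 3)
(4) = (v - 2)*(v^2 - 10*v + 25) = (v - 5)*(v - 2)*(v - 5)
(5) = (n + 3)*(n^2 + 5*n + 4) = (n + 3)*(n + 4)*(n + 1)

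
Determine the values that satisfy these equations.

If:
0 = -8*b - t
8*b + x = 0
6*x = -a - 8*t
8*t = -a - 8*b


Then:
a = 0
b = 0
t = 0
x = 0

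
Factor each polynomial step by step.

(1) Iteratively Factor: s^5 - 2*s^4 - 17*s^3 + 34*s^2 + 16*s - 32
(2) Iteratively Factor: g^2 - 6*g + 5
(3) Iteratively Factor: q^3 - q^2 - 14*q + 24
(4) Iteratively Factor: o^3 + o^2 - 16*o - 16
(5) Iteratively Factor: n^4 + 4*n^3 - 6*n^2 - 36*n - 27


(1) = (s - 1)*(s^4 - s^3 - 18*s^2 + 16*s + 32) = (s - 2)*(s - 1)*(s^3 + s^2 - 16*s - 16) = (s - 4)*(s - 2)*(s - 1)*(s^2 + 5*s + 4) = (s - 4)*(s - 2)*(s - 1)*(s + 1)*(s + 4)
(2) = (g - 5)*(g - 1)
(3) = (q - 3)*(q^2 + 2*q - 8) = (q - 3)*(q + 4)*(q - 2)
(4) = (o + 4)*(o^2 - 3*o - 4) = (o + 1)*(o + 4)*(o - 4)
(5) = (n + 1)*(n^3 + 3*n^2 - 9*n - 27) = (n + 1)*(n + 3)*(n^2 - 9) = (n + 1)*(n + 3)^2*(n - 3)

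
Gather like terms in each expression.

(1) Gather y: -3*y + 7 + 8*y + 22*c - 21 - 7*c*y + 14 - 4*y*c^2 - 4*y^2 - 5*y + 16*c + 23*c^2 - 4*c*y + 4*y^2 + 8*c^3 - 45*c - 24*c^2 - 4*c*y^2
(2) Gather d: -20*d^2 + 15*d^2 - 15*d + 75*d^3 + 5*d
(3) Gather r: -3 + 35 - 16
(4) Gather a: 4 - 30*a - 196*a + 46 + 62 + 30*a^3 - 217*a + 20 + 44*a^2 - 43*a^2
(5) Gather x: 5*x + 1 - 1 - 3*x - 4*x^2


(1) = 8*c^3 - c^2 - 4*c*y^2 - 7*c + y*(-4*c^2 - 11*c)
(2) = 75*d^3 - 5*d^2 - 10*d
(3) = 16
(4) = 30*a^3 + a^2 - 443*a + 132
(5) = -4*x^2 + 2*x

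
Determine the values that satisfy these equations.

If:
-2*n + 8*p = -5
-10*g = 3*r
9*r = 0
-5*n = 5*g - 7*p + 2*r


Then:
g = 0
n = -35/26
p = -25/26
r = 0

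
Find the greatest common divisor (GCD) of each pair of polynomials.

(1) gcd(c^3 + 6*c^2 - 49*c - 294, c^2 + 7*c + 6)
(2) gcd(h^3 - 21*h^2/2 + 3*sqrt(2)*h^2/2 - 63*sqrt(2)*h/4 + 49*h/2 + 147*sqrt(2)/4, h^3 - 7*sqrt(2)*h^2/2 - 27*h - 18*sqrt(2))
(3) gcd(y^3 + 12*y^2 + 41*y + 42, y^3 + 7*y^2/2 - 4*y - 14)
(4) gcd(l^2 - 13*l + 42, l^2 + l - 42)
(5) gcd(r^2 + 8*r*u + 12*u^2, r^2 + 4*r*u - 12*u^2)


(1) = c + 6
(2) = h + 3*sqrt(2)/2
(3) = gcd((y + 2)*(y + 3)*(y + 7), (y - 2)*(y + 2)*(y + 7/2)) = y + 2
(4) = l - 6
(5) = r + 6*u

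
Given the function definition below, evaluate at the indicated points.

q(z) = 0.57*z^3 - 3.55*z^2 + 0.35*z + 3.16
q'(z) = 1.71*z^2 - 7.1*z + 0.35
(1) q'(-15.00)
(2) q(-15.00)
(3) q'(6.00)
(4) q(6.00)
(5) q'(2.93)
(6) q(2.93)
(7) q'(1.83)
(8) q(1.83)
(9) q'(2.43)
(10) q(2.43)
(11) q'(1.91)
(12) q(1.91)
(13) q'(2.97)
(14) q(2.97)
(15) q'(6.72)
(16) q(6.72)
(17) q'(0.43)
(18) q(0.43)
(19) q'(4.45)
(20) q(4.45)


(1) = 491.60
(2) = -2724.59
(3) = 19.31
(4) = 0.58
(5) = -5.77
(6) = -11.95
(7) = -6.92
(8) = -4.59
(9) = -6.81
(10) = -8.77
(11) = -6.97
(12) = -5.15
(13) = -5.65
(14) = -12.18
(15) = 29.86
(16) = 18.17
(17) = -2.39
(18) = 2.70
(19) = 2.62
(20) = -15.35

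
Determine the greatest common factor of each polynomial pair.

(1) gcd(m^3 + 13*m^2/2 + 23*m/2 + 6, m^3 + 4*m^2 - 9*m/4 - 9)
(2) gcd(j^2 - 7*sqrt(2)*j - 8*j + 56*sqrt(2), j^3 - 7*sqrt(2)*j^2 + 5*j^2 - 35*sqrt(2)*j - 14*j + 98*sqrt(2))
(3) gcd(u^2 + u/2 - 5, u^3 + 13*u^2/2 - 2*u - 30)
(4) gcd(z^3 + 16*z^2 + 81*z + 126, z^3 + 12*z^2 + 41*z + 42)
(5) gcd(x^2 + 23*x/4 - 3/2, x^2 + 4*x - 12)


(1) = gcd((m + 1)*(m + 3/2)*(m + 4), (m - 3/2)*(m + 3/2)*(m + 4)) = m^2 + 11*m/2 + 6
(2) = j - 7*sqrt(2)
(3) = gcd((u - 2)*(u + 5/2), (u - 2)*(u + 5/2)*(u + 6)) = u^2 + u/2 - 5
(4) = gcd((z + 3)*(z + 6)*(z + 7), (z + 2)*(z + 3)*(z + 7)) = z^2 + 10*z + 21
(5) = x + 6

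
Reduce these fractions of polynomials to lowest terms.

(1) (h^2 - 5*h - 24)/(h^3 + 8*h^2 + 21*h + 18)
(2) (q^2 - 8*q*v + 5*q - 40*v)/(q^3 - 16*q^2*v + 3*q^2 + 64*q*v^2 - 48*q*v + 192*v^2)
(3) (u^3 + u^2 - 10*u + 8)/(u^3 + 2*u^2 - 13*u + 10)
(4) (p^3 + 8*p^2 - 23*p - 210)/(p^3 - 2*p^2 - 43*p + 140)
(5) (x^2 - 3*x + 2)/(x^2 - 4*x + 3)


(1) = (h - 8)/(h^2 + 5*h + 6)
(2) = (q + 5)/(q^2 - 8*q*v + 3*q - 24*v)
(3) = (u + 4)/(u + 5)
(4) = (p + 6)/(p - 4)
(5) = (x - 2)/(x - 3)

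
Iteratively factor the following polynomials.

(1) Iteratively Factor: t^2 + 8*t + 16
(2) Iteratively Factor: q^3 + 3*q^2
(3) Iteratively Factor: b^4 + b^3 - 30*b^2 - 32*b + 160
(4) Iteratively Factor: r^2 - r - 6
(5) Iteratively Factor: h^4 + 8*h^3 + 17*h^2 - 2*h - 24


(1) = (t + 4)*(t + 4)
(2) = (q)*(q^2 + 3*q) = q*(q + 3)*(q)
(3) = (b + 4)*(b^3 - 3*b^2 - 18*b + 40) = (b - 2)*(b + 4)*(b^2 - b - 20) = (b - 5)*(b - 2)*(b + 4)*(b + 4)
(4) = (r + 2)*(r - 3)
(5) = (h + 4)*(h^3 + 4*h^2 + h - 6) = (h - 1)*(h + 4)*(h^2 + 5*h + 6) = (h - 1)*(h + 2)*(h + 4)*(h + 3)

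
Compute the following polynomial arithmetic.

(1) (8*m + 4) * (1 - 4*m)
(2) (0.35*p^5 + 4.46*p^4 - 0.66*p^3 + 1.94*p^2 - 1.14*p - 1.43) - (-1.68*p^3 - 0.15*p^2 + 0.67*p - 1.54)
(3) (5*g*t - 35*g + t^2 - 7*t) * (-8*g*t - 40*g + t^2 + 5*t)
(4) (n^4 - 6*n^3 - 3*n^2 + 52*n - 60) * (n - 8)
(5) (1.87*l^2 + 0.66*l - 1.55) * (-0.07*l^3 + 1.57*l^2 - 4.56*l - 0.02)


(1) = -32*m^2 - 8*m + 4
(2) = 0.35*p^5 + 4.46*p^4 + 1.02*p^3 + 2.09*p^2 - 1.81*p + 0.11
(3) = -40*g^2*t^2 + 80*g^2*t + 1400*g^2 - 3*g*t^3 + 6*g*t^2 + 105*g*t + t^4 - 2*t^3 - 35*t^2
(4) = n^5 - 14*n^4 + 45*n^3 + 76*n^2 - 476*n + 480
(5) = -0.1309*l^5 + 2.8897*l^4 - 7.3825*l^3 - 5.4805*l^2 + 7.0548*l + 0.031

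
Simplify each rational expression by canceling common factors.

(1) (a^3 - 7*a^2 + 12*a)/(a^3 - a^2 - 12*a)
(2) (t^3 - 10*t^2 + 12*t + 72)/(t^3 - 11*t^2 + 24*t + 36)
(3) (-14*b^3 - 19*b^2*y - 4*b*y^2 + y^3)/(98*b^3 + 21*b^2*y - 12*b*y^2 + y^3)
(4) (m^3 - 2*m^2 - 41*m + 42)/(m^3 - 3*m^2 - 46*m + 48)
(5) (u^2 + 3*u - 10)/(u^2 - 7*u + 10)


(1) = (a - 3)/(a + 3)
(2) = (t + 2)/(t + 1)
(3) = (b + y)/(-7*b + y)
(4) = (m - 7)/(m - 8)
(5) = (u + 5)/(u - 5)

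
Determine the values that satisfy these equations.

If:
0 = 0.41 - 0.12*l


Then:
l = 3.42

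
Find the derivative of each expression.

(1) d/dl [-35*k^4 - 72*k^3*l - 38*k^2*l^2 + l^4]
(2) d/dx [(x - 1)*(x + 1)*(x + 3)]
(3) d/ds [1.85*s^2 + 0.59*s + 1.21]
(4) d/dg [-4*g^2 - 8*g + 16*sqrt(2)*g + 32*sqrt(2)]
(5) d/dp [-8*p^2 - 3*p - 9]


(1) = -72*k^3 - 76*k^2*l + 4*l^3
(2) = 3*x^2 + 6*x - 1
(3) = 3.7*s + 0.59
(4) = -8*g - 8 + 16*sqrt(2)
(5) = -16*p - 3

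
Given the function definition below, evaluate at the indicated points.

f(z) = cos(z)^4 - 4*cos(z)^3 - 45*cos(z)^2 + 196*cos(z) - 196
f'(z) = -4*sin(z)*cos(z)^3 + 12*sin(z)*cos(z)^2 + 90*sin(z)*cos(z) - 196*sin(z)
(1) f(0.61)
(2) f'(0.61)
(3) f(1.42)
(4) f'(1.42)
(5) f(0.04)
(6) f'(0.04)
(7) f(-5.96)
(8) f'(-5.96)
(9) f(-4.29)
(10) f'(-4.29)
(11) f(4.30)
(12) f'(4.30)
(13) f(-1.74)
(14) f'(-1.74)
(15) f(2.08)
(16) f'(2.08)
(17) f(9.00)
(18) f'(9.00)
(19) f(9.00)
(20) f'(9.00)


(1) = -67.33
(2) = -66.67
(3) = -167.58
(4) = -180.15
(5) = -48.08
(6) = -3.92
(7) = -53.21
(8) = -32.80
(9) = -283.61
(10) = -210.34
(11) = -281.50
(12) = 210.61
(13) = -230.26
(14) = 207.79
(15) = -301.72
(16) = -206.55
(17) = -408.22
(18) = -109.22
(19) = -408.22
(20) = -109.22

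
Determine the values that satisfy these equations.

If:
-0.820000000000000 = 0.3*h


Then:
h = -2.73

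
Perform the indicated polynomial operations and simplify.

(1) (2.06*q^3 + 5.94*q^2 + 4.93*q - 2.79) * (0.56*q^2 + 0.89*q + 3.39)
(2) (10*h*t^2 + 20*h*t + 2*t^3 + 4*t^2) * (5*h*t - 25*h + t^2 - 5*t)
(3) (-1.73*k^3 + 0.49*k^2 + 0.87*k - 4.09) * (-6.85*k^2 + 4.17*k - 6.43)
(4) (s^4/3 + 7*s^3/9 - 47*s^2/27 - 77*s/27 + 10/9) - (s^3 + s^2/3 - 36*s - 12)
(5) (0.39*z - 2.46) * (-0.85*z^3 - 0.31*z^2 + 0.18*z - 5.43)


(1) = 1.1536*q^5 + 5.1598*q^4 + 15.0308*q^3 + 22.9619*q^2 + 14.2296*q - 9.4581
(2) = 50*h^2*t^3 - 150*h^2*t^2 - 500*h^2*t + 20*h*t^4 - 60*h*t^3 - 200*h*t^2 + 2*t^5 - 6*t^4 - 20*t^3
(3) = 11.8505*k^5 - 10.5706*k^4 + 7.2077*k^3 + 28.4937*k^2 - 22.6494*k + 26.2987
(4) = s^4/3 - 2*s^3/9 - 56*s^2/27 + 895*s/27 + 118/9
(5) = -0.3315*z^4 + 1.9701*z^3 + 0.8328*z^2 - 2.5605*z + 13.3578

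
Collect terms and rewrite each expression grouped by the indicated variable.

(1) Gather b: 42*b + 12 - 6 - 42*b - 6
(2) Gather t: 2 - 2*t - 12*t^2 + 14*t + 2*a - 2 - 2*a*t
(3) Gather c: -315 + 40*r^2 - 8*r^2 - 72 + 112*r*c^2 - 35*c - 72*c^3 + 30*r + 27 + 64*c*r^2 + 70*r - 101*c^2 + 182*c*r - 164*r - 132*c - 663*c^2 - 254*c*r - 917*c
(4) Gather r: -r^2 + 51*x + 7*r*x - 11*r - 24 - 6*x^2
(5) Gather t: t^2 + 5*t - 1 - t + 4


(1) = 0
(2) = 2*a - 12*t^2 + t*(12 - 2*a)
(3) = -72*c^3 + c^2*(112*r - 764) + c*(64*r^2 - 72*r - 1084) + 32*r^2 - 64*r - 360
(4) = -r^2 + r*(7*x - 11) - 6*x^2 + 51*x - 24
(5) = t^2 + 4*t + 3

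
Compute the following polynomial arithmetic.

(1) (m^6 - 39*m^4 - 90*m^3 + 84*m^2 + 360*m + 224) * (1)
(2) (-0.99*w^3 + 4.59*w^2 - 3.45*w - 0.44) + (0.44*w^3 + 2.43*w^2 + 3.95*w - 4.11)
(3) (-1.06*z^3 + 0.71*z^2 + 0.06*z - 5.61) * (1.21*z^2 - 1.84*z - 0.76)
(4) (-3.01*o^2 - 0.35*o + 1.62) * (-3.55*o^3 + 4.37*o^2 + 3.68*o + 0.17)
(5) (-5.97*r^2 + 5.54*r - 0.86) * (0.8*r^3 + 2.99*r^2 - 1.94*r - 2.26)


(1) = m^6 - 39*m^4 - 90*m^3 + 84*m^2 + 360*m + 224
(2) = -0.55*w^3 + 7.02*w^2 + 0.5*w - 4.55
(3) = -1.2826*z^5 + 2.8095*z^4 - 0.4282*z^3 - 7.4381*z^2 + 10.2768*z + 4.2636
(4) = 10.6855*o^5 - 11.9112*o^4 - 18.3573*o^3 + 5.2797*o^2 + 5.9021*o + 0.2754
(5) = -4.776*r^5 - 13.4183*r^4 + 27.4584*r^3 + 0.1732*r^2 - 10.852*r + 1.9436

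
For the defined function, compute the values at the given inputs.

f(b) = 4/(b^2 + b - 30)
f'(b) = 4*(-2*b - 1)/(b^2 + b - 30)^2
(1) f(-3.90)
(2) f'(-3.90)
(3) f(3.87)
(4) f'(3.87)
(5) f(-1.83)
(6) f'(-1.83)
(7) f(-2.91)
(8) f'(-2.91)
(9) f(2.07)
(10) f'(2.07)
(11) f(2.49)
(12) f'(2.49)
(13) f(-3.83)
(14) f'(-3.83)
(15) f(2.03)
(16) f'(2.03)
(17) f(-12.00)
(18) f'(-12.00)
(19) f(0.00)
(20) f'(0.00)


(1) = -0.21
(2) = 0.08
(3) = -0.36
(4) = -0.28
(5) = -0.14
(6) = 0.01
(7) = -0.16
(8) = 0.03
(9) = -0.17
(10) = -0.04
(11) = -0.19
(12) = -0.05
(13) = -0.21
(14) = 0.07
(15) = -0.17
(16) = -0.04
(17) = 0.04
(18) = 0.01
(19) = -0.13
(20) = -0.00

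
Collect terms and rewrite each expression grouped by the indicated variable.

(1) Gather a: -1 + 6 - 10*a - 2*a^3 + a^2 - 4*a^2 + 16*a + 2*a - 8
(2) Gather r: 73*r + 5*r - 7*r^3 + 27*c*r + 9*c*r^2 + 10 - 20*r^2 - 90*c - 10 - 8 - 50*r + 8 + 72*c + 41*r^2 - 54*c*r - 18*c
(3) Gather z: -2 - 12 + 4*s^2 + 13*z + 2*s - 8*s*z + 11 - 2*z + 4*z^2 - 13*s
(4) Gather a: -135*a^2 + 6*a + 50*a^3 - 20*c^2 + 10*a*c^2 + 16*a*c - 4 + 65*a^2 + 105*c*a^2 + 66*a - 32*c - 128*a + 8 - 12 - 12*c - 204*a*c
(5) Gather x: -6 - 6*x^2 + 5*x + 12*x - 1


(1) = -2*a^3 - 3*a^2 + 8*a - 3
(2) = -36*c - 7*r^3 + r^2*(9*c + 21) + r*(28 - 27*c)
(3) = 4*s^2 - 11*s + 4*z^2 + z*(11 - 8*s) - 3
(4) = 50*a^3 + a^2*(105*c - 70) + a*(10*c^2 - 188*c - 56) - 20*c^2 - 44*c - 8
(5) = -6*x^2 + 17*x - 7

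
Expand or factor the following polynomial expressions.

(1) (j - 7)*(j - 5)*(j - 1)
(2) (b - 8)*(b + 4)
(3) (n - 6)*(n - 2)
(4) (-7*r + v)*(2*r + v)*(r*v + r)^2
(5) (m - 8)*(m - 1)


(1) = j^3 - 13*j^2 + 47*j - 35
(2) = b^2 - 4*b - 32
(3) = n^2 - 8*n + 12
(4) = -14*r^4*v^2 - 28*r^4*v - 14*r^4 - 5*r^3*v^3 - 10*r^3*v^2 - 5*r^3*v + r^2*v^4 + 2*r^2*v^3 + r^2*v^2
(5) = m^2 - 9*m + 8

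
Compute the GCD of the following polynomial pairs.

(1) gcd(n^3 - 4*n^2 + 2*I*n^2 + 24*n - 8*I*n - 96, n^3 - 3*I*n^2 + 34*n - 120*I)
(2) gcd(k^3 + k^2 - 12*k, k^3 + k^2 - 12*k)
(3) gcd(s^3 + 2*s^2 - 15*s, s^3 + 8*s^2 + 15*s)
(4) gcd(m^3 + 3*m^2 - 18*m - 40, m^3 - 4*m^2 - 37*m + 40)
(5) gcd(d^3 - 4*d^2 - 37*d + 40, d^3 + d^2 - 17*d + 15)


(1) = gcd((n - 4)*(n - 4*I)*(n + 6*I), (n - 5*I)*(n - 4*I)*(n + 6*I)) = n^2 + 2*I*n + 24
(2) = k^3 + k^2 - 12*k
(3) = s^2 + 5*s
(4) = m + 5
(5) = d^2 + 4*d - 5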